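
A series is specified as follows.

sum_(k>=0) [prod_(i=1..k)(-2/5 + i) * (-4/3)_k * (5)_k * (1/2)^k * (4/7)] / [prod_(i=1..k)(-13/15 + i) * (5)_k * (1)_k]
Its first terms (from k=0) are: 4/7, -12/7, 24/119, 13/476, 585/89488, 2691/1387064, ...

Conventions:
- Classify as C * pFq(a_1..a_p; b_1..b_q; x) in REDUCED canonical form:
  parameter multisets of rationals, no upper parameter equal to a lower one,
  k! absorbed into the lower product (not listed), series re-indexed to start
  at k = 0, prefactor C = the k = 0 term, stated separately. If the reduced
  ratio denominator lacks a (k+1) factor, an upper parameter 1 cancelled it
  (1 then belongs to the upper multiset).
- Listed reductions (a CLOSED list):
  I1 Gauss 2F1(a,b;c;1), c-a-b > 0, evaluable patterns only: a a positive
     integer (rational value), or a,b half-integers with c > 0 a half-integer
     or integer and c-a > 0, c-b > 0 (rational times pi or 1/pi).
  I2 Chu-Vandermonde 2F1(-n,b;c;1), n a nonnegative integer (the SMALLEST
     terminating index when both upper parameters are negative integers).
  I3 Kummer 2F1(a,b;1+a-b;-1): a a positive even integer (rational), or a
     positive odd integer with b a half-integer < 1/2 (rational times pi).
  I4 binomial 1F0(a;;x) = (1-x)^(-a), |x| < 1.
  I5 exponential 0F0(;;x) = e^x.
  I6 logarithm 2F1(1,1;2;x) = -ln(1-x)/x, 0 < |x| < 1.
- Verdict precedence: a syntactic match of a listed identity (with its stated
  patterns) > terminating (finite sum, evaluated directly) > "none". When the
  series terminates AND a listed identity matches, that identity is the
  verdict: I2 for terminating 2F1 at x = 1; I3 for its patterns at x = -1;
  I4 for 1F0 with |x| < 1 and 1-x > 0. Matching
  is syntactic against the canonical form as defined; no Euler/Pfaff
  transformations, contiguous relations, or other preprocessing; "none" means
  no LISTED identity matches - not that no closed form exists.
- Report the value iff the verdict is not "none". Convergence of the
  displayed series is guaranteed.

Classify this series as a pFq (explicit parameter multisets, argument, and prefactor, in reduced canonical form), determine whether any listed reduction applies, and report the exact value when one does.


This is 4/7 * 2F1(-4/3, 3/5; 2/15; 1/2) in reduced canonical form. Verdict: none (x = 1/2): each listed identity misses the multisets {-4/3, 3/5} ; {2/15}.

First insight: t_0 being 4/7, the parameter 5 appears in both the upper and lower lists and cancels.
Adjacent-term ratio: r(k) = (1/2) * (k-4/3) (k+3/5) / [(k+2/15) (k+1)] - rational; roots negated = parameters, x = (1/2), C = 4/7.


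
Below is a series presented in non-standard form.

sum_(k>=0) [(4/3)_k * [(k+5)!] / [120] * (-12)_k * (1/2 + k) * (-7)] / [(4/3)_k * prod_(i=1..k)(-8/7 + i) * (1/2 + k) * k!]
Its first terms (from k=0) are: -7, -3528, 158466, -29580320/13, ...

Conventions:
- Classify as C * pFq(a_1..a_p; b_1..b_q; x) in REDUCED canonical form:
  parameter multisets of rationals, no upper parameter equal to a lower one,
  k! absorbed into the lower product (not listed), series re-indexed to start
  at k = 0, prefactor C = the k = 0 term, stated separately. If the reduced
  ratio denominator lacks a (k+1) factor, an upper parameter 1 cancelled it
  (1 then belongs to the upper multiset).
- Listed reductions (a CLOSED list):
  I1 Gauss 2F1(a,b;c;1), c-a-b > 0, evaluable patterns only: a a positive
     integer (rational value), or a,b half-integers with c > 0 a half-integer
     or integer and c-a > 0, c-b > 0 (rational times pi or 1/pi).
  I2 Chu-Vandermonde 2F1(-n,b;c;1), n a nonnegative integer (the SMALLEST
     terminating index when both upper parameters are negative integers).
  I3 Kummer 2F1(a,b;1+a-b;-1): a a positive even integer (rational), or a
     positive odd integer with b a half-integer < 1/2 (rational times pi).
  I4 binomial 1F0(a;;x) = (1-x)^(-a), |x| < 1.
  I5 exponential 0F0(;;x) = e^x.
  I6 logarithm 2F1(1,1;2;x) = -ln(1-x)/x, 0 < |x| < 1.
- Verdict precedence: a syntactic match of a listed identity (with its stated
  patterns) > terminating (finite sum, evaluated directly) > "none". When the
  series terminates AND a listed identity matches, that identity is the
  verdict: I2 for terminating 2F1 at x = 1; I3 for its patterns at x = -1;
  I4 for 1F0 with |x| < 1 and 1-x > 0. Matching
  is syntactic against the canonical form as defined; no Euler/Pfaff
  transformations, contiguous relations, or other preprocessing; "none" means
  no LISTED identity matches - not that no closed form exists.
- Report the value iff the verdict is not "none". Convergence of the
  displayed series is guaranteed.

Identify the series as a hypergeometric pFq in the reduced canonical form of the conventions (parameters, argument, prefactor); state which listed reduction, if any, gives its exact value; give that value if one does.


Canonical form: C = -7 times 2F1 with upper {-12, 6}, lower {-1/7}, x = 1. Verdict: the Chu-Vandermonde identity I2 matches (terminating 2F1 at x = 1 with n = 12, b = 6, c = -1/7). Value: -26187/1110854.

Key step: with t_0 = -7, the factorial ratio (C = -7) (k+a-1)!/(a-1)! is a rising factorial (a)_k.
Adjacent-term ratio: r(k) = 1 * (k-12) (k+6) / [(k-1/7) (k+1)] - rational in k, leading ratio 1; with t_0 = -7, classification follows.


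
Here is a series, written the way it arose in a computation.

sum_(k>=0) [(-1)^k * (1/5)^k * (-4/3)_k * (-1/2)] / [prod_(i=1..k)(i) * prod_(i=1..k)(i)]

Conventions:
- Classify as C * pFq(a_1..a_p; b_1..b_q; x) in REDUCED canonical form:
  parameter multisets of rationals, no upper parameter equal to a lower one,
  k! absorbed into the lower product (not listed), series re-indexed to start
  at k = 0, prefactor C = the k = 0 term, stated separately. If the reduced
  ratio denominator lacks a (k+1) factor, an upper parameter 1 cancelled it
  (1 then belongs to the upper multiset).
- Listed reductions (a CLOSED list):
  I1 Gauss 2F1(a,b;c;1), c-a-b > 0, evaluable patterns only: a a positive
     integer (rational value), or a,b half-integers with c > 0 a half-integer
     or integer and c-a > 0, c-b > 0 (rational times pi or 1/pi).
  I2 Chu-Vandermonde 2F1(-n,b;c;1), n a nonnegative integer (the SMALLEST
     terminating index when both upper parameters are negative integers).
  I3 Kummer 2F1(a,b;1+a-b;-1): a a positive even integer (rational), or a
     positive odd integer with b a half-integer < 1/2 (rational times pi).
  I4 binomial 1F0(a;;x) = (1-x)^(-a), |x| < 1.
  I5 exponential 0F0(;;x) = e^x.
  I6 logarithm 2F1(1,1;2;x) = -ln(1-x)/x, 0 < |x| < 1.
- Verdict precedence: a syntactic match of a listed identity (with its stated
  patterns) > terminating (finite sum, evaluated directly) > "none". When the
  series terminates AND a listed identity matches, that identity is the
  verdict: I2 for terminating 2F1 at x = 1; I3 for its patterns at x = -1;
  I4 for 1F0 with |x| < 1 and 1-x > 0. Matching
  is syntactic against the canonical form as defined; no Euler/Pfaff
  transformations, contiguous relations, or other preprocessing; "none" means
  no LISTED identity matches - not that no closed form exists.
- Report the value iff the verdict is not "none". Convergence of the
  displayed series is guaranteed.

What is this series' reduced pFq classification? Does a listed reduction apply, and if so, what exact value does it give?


x = -1/5 here; the reduced form reads 1F1, upper {-4/3}, lower {1}, C = -1/2. Verdict: none. Every listed pattern misses the 1F1 form at -1/5, upper {-4/3}.

The tell: with t_0 = -1/2, the lower running product (prefactor -1/2) is a rising factorial.
Step ratio: r(k) = (-1/5) * (k-4/3) / [(k+1) (k+1)] - rational in k, leading ratio (-1/5); with t_0 = -1/2, classification follows.


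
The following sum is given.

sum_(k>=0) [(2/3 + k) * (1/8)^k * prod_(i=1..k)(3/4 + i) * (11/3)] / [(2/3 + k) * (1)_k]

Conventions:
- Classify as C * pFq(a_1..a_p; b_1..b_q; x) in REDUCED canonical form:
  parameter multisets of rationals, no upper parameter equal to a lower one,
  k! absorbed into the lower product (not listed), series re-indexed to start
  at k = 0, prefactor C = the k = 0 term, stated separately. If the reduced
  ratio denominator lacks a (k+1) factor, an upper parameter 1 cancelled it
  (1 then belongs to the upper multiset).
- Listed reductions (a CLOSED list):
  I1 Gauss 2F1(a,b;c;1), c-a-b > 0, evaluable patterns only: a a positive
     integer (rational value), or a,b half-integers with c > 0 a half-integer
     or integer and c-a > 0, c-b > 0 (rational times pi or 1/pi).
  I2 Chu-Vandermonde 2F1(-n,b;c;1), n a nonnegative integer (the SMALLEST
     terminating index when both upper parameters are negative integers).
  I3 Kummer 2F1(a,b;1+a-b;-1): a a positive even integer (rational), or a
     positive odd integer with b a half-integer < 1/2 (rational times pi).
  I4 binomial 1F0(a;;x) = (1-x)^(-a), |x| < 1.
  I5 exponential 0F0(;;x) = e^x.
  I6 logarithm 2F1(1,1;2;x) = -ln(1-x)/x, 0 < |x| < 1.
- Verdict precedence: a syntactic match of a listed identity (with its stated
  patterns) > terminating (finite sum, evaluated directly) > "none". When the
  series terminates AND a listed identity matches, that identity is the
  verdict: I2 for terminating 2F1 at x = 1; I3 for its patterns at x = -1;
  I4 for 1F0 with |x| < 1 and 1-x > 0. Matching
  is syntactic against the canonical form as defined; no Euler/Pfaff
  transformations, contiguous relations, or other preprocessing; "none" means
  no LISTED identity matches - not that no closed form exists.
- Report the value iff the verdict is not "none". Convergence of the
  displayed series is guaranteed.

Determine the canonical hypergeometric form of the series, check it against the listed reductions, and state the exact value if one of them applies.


With C = 11/3: the canonical form is 1F0(7/4; -; 1/8). Verdict at x = 1/8: binomial (I4) matches (the 1F0 binomial series: exponent -7/4, x = 1/8). Value: (11/3) * (7/8)^(-7/4).

The tell: with t_0 = 11/3, k + 2/3 divides numerator and denominator alike; C = 11/3 after cancelling.
Ratio: r(k) = (1/8) * (k+7/4) / [(k+1)] - rational in k, leading ratio (1/8); with t_0 = 11/3, classification follows.


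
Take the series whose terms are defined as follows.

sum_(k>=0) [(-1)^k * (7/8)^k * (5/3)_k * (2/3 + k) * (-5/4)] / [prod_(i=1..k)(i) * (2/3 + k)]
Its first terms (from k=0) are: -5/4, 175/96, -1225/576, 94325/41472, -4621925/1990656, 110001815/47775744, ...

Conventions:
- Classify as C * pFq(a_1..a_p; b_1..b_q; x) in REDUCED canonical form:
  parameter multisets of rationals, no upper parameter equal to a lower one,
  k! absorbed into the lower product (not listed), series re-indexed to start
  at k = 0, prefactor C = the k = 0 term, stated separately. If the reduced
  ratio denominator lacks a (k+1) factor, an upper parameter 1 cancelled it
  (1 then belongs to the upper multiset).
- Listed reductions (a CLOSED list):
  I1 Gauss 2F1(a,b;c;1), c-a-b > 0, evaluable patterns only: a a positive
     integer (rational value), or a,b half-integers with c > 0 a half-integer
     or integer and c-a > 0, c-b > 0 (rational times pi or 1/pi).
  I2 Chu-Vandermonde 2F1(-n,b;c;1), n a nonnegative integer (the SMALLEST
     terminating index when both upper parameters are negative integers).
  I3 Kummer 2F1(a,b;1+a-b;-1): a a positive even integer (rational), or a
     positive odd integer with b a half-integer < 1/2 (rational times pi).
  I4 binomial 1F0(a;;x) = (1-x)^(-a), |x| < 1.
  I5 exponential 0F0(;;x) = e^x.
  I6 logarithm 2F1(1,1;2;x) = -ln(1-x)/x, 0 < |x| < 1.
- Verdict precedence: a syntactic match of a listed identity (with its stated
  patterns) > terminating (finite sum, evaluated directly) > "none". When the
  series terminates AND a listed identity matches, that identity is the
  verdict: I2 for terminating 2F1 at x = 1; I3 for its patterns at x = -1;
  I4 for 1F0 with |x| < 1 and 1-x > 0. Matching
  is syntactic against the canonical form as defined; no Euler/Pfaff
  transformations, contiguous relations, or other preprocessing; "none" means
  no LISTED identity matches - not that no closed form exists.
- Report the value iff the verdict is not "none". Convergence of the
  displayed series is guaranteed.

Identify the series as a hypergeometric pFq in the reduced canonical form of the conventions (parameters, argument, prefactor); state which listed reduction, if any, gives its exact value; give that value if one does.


First insight: x = (-7/8) and the (-1)^k factor (prefactor -5/4) folds into the argument's sign.
Adjacent-term ratio: r(k) = (-7/8) * (k+5/3) / [(k+1)] - rational; roots negated = parameters, x = (-7/8), C = -5/4.

Classification (C = -5/4): 1F0 with upper {5/3}, lower {-}, argument x = -7/8. Verdict: the binomial series (I4) fires (the 1F0 binomial series: exponent -5/3, x = -7/8). Sum: (-5/4) * (15/8)^(-5/3).


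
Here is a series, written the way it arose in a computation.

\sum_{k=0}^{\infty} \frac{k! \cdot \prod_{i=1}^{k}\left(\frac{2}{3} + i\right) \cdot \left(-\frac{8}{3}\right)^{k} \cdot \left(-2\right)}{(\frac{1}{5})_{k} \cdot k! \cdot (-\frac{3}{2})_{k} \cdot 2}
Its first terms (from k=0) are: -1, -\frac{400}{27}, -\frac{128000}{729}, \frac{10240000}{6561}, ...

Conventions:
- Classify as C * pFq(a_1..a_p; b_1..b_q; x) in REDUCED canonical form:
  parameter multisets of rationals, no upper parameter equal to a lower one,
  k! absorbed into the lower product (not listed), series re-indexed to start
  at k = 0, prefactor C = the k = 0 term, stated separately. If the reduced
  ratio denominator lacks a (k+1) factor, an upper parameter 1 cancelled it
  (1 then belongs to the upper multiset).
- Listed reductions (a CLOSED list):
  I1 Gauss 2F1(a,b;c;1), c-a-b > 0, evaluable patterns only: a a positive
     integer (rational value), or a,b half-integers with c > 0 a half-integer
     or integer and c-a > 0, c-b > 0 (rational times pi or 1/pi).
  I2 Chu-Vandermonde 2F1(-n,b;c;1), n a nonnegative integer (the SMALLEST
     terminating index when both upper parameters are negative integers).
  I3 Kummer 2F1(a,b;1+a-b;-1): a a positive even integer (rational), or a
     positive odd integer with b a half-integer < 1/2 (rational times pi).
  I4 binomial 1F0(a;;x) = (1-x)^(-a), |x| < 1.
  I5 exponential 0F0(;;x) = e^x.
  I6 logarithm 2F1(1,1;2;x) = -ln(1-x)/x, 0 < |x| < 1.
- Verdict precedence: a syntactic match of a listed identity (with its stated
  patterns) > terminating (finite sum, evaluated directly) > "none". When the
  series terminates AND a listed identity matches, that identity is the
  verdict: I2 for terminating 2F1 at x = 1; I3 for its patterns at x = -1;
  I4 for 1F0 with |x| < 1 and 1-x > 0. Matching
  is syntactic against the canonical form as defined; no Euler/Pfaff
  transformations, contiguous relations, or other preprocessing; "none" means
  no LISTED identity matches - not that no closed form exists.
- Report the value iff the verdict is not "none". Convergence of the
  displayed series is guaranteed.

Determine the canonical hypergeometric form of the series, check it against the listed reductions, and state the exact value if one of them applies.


Structural cue: with t_0 = -1, the factorial ratio (C = -1) (k+a-1)!/(a-1)! is a rising factorial (a)_k.
Ratio: r(k) = -\frac{8}{3} * (k+1) (k+\frac{5}{3}) / [(k-\frac{3}{2}) (k+\frac{1}{5}) (k+1)] - rational; roots negated = parameters, x = -\frac{8}{3}, C = -1.

Classification (C = -1): 2F2 with upper {1, \frac{5}{3}}, lower {-\frac{3}{2}, \frac{1}{5}}, argument x = -\frac{8}{3}. Verdict: none - this 2F2 at x = -\frac{8}{3} matches no listed pattern, and upper {1, \frac{5}{3}} holds no stopper.


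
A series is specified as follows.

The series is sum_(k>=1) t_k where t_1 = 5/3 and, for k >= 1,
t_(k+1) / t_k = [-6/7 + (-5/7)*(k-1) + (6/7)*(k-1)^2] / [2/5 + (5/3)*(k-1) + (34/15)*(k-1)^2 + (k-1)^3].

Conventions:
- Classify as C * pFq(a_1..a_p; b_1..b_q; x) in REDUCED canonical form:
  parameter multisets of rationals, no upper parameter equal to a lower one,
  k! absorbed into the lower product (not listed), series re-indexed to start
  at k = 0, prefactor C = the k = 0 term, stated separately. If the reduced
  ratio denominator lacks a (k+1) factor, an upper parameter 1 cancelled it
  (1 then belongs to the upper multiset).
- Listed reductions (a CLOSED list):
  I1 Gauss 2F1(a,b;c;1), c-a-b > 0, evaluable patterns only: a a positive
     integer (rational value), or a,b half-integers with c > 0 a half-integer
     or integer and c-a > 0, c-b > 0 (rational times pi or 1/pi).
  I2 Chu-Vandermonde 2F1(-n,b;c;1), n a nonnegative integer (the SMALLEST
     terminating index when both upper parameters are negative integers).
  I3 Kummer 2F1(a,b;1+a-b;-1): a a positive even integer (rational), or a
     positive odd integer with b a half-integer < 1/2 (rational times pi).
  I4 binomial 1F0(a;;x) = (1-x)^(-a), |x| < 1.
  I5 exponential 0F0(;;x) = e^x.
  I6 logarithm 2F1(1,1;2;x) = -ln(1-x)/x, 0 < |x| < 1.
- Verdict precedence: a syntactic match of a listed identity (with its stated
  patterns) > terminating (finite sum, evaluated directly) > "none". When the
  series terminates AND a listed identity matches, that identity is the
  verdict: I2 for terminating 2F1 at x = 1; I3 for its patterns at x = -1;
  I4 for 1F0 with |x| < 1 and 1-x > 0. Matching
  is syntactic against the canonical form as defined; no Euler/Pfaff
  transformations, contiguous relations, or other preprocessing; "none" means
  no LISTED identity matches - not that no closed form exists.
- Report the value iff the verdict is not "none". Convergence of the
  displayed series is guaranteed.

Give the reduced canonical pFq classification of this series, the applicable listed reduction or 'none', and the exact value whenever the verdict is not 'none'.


At argument 6/7: a 1F1 with upper {-3/2}, lower {3/5}, scaled by C = 5/3. Verdict: none. A 1F1 with upper {-3/2} fits none of I1-I6 at x = 6/7; the sum runs forever.

Key step: with t_0 = 5/3, the ratio is unreduced: k + 2/3 divides both sides (prefactor 5/3).
Adjacent-term ratio: r(k) = (6/7) * (k-3/2) / [(k+3/5) (k+1)] - rational in k. x = (6/7); t_0 = 5/3; negate the roots.


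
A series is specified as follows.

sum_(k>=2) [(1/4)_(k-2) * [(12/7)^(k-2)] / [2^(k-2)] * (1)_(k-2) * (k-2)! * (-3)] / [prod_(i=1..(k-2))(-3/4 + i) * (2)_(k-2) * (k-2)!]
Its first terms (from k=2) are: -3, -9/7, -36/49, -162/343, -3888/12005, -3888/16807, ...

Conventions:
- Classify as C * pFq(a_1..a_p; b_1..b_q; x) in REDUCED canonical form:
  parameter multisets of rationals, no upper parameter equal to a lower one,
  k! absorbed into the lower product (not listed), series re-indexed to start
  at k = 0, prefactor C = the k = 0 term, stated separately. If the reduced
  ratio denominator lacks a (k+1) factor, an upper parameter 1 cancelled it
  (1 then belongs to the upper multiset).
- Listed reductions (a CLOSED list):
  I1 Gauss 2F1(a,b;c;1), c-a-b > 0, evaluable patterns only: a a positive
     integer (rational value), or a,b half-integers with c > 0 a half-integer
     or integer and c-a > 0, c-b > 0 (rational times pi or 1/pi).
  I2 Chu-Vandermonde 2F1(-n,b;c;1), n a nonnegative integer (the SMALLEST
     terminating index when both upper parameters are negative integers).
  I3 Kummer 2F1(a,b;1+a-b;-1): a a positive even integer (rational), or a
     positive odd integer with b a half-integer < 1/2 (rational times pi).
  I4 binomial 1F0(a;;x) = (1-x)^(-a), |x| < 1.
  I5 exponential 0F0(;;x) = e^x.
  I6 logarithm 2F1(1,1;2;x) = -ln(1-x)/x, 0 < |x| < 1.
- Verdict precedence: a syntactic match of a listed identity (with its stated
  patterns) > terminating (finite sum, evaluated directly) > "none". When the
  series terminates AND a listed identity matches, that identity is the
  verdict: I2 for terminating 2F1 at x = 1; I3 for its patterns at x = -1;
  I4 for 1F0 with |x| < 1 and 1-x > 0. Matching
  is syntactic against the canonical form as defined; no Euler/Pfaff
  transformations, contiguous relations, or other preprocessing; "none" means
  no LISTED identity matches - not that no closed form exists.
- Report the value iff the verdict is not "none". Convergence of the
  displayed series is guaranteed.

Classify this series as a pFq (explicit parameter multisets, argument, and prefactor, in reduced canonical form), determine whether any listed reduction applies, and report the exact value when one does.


The series (x = 6/7) is 2F1: upper {1, 1}, lower {2}, prefactor -3. Verdict: the I6 logarithm reduction applies (the logarithm: parameters (1,1;2), x = 6/7). Hence: (7/2) * ln(1/7).

First insight: t_0 = -3 here, and the parameter 1/4 appears in both the upper and lower lists and cancels.
Ratio: r(k) = (6/7) * (k+1) (k+1) / [(k+2) (k+1)] ; factor over Q: parameters, x = (6/7), and C = -3.


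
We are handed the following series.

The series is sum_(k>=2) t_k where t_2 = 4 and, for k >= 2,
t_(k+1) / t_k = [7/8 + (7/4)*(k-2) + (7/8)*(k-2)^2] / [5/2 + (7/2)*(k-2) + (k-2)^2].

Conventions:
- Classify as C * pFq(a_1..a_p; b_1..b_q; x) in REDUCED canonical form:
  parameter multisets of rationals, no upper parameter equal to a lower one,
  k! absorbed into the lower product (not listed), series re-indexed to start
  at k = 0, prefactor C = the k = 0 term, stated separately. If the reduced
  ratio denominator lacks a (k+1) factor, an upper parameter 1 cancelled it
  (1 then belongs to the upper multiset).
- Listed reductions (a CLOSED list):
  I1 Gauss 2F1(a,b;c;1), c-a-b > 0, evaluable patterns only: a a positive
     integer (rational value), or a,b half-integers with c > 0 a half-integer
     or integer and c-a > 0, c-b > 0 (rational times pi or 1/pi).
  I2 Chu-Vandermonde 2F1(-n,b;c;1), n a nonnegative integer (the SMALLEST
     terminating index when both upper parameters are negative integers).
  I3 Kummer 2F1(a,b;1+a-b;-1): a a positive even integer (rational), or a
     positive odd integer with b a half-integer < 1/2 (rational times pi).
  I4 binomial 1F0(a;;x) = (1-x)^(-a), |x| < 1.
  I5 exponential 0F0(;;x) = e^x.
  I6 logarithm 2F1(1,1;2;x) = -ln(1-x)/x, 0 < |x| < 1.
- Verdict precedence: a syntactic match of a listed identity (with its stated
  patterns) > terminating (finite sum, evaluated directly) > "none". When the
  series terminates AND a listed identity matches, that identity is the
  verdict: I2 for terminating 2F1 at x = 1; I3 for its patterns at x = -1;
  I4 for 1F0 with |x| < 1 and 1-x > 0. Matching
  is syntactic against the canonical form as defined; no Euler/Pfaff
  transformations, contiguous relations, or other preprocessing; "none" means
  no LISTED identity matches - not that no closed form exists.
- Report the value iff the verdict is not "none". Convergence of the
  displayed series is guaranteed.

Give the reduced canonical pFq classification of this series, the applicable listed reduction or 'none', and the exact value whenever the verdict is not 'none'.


Classification (C = 4): 2F1 with upper {1, 1}, lower {5/2}, argument x = 7/8. Verdict: none - this 2F1 at x = 7/8 matches no listed pattern, and upper {1, 1} holds no stopper.

The tell: t_0 being 4, the expanded ratio factors over Q; C = 4, x = 7/8, roots give parameters.
Consecutive-term ratio: r(k) = (7/8) * (k+1) (k+1) / [(k+5/2) (k+1)] - poly over poly, x = (7/8) from leading terms; C = 4 at k = 0.


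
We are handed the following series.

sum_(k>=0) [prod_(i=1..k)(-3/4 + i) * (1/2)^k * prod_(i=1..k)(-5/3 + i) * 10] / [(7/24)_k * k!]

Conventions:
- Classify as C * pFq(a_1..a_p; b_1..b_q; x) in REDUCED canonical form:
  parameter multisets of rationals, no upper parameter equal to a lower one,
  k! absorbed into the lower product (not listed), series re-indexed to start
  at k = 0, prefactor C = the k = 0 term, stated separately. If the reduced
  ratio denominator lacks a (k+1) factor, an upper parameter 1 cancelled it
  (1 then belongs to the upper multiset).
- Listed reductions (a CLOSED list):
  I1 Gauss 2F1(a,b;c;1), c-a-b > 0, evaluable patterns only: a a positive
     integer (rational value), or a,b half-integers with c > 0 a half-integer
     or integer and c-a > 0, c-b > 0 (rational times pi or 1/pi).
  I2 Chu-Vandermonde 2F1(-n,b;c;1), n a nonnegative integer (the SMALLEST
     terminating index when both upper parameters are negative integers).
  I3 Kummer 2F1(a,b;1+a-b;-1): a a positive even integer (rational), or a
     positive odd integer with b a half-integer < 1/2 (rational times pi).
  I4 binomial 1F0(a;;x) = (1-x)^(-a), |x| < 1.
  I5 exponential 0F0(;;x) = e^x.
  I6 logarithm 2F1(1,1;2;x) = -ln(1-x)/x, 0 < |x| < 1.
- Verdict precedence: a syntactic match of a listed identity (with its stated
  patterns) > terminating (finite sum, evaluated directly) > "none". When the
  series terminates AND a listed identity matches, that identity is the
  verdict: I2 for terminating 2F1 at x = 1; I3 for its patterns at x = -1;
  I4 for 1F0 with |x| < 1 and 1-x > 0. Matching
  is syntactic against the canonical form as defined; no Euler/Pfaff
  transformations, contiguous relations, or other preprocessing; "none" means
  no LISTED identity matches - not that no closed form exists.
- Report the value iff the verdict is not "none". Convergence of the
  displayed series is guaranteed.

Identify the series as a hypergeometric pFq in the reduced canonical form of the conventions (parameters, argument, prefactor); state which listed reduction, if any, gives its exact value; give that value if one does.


The series (x = 1/2) is 2F1: upper {-2/3, 1/4}, lower {7/24}, prefactor 10. Verdict: none - this 2F1 at x = 1/2 matches no listed pattern, and upper {-2/3, 1/4} holds no stopper.

Key observation: from the first term 10: the running product (C = 10) telescopes to a rising factorial.
Consecutive-term ratio: r(k) = (1/2) * (k-2/3) (k+1/4) / [(k+7/24) (k+1)] - rational in k, leading ratio (1/2); with t_0 = 10, classification follows.


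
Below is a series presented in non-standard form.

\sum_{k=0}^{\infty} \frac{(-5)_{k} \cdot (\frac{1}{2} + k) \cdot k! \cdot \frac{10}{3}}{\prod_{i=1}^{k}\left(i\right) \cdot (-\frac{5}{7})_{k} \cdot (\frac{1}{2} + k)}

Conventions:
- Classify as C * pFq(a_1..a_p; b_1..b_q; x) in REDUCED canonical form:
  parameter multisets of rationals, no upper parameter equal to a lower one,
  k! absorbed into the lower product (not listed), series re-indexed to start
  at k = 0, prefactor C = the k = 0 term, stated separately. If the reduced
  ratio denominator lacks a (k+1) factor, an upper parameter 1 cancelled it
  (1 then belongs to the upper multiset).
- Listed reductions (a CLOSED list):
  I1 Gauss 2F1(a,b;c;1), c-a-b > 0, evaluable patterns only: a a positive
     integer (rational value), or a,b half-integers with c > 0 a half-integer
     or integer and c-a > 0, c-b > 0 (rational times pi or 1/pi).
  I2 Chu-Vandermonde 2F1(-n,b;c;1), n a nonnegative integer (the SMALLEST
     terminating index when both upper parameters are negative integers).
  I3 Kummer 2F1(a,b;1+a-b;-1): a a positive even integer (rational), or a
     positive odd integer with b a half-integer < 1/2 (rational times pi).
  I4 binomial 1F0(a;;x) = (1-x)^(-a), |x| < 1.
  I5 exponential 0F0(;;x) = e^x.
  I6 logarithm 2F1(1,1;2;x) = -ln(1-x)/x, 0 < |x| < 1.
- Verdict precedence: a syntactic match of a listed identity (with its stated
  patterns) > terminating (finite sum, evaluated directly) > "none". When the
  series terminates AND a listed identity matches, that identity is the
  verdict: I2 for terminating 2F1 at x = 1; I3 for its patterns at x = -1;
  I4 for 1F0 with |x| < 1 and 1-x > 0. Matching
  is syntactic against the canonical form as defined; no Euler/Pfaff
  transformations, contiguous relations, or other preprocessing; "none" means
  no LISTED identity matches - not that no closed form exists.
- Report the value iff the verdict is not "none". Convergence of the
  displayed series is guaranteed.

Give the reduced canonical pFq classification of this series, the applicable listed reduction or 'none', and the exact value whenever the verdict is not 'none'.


x = 1 here; the reduced form reads 2F1, upper {-5, 1}, lower {-\frac{5}{7}}, C = \frac{10}{3}. Verdict: Chu-Vandermonde (I2) matches (terminating 2F1 at x = 1 with n = 5, b = 1, c = -\frac{5}{7}). Hence: -\frac{40}{23}.

The tell: t_0 = \frac{10}{3} here, and k + 1/2 divides numerator and denominator alike; C = 10/3, x = 1 after cancelling.
Term ratio: r(k) = 1 * (k-5) (k+1) / [(k-\frac{5}{7}) (k+1)] - rational; roots negated = parameters, x = 1, C = \frac{10}{3}.


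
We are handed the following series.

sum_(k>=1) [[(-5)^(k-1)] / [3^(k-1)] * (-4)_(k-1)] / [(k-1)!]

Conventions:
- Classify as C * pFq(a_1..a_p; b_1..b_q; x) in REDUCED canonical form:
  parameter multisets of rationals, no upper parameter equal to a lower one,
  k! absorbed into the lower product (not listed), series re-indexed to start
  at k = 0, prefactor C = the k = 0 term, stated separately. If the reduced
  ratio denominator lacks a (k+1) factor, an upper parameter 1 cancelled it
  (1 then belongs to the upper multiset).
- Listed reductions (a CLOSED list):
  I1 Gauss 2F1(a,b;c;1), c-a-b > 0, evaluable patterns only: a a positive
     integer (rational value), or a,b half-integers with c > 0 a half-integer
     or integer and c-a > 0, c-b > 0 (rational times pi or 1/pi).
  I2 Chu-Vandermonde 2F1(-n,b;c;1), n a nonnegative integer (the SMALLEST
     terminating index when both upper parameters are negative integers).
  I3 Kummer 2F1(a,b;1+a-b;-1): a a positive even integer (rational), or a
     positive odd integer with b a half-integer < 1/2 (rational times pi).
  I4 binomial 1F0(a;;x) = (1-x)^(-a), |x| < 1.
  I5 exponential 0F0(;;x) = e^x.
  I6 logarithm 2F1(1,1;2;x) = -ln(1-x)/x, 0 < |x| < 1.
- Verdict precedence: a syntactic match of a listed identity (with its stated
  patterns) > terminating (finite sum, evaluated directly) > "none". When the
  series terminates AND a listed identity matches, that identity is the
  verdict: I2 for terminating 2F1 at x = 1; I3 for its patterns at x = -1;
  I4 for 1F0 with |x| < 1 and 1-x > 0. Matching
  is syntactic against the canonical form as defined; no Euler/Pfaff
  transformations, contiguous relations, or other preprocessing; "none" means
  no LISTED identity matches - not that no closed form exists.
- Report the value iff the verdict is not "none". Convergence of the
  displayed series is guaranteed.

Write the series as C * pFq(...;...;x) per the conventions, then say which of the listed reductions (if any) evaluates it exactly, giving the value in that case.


The series (x = -5/3) is 1F0: upper {-4}, lower {-}, prefactor 1. Verdict: terminating at k = 4: the factor (-4)_k kills every later term; summing the 5 survivors is exact. Its exact value is 4096/81.

Key observation: t_0 = 1 here, and the two geometric factors (C = 1, x = -5/3) combine into one argument.
Adjacent-term ratio: r(k) = (-5/3) * (k-4) / [(k+1)] - poly over poly, x = (-5/3) from leading terms; C = 1 at k = 0.


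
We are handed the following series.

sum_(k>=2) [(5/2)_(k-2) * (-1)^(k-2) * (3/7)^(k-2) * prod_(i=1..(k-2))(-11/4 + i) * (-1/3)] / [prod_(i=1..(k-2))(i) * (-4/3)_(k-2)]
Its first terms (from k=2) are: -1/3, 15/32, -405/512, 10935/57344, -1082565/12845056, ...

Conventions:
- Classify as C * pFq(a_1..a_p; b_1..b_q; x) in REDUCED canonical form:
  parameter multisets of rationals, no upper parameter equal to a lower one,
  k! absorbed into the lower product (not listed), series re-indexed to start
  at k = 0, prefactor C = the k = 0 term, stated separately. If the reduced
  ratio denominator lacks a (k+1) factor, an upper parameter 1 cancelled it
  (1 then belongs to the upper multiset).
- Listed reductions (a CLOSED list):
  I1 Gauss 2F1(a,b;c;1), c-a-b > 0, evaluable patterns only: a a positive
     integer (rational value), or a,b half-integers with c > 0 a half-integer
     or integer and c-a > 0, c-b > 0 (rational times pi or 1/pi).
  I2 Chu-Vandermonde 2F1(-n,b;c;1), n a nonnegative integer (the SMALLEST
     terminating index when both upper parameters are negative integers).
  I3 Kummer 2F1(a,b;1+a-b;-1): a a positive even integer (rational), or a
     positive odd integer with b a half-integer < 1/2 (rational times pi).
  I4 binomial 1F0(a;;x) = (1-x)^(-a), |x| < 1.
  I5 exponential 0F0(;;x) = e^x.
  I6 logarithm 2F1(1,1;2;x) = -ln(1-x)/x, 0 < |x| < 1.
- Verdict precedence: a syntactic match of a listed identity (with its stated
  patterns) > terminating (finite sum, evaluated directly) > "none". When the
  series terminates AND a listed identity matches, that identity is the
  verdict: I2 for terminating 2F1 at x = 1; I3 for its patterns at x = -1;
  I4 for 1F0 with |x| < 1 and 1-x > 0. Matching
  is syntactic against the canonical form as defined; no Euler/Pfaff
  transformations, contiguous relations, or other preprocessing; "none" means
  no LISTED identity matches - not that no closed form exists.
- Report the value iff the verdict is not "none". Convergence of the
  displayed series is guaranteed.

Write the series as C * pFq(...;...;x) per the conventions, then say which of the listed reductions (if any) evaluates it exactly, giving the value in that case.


Prefactor -1/3, argument -3/7: 2F1 with upper {-7/4, 5/2} over lower {-4/3}. Verdict: none - this 2F1 at x = -3/7 matches no listed pattern, and upper {-7/4, 5/2} holds no stopper.

Key observation: with t_0 = -1/3, the (-1)^k factor (prefactor -1/3) folds into the argument's sign.
Step ratio: r(k) = (-3/7) * (k-7/4) (k+5/2) / [(k-4/3) (k+1)] - rational; roots negated = parameters, x = (-3/7), C = -1/3.


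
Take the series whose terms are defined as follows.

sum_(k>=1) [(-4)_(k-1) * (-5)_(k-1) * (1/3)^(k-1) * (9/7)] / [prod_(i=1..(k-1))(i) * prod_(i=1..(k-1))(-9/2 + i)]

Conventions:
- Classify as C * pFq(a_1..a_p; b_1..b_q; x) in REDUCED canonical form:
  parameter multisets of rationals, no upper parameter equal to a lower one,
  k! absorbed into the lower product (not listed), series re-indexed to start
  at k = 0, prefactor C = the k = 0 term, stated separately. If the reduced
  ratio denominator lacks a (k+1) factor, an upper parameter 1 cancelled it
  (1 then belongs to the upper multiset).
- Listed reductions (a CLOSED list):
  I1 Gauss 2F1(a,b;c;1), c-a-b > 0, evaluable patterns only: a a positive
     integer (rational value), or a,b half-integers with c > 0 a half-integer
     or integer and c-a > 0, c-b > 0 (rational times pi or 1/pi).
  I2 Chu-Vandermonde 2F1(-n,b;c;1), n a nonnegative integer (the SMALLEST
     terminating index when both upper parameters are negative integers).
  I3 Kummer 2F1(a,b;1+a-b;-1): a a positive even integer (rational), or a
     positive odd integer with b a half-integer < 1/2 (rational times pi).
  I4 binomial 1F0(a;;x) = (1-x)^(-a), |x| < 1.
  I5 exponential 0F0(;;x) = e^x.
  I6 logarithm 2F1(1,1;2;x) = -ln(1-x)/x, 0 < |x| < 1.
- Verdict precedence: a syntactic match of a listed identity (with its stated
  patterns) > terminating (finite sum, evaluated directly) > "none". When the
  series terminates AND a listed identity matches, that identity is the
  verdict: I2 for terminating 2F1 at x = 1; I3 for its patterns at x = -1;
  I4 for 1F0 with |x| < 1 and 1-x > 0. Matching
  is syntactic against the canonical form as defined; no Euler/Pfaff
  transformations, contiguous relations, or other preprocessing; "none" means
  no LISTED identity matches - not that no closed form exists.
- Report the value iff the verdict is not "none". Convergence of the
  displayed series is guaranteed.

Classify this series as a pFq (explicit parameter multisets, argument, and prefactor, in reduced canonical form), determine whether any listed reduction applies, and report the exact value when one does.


First insight: from the first term 9/7: the lower running product (C = 9/7, x = 1/3) is a rising factorial.
Step ratio: r(k) = (1/3) * (k-5) (k-4) / [(k-7/2) (k+1)] - rational; roots negated = parameters, x = (1/3), C = 9/7.

The series (x = 1/3) is 2F1: upper {-5, -4}, lower {-7/2}, prefactor 9/7. Verdict: terminating - the sum ends at index 4 because -4 is a negative integer; exact evaluation follows. Exact value: 95/441.


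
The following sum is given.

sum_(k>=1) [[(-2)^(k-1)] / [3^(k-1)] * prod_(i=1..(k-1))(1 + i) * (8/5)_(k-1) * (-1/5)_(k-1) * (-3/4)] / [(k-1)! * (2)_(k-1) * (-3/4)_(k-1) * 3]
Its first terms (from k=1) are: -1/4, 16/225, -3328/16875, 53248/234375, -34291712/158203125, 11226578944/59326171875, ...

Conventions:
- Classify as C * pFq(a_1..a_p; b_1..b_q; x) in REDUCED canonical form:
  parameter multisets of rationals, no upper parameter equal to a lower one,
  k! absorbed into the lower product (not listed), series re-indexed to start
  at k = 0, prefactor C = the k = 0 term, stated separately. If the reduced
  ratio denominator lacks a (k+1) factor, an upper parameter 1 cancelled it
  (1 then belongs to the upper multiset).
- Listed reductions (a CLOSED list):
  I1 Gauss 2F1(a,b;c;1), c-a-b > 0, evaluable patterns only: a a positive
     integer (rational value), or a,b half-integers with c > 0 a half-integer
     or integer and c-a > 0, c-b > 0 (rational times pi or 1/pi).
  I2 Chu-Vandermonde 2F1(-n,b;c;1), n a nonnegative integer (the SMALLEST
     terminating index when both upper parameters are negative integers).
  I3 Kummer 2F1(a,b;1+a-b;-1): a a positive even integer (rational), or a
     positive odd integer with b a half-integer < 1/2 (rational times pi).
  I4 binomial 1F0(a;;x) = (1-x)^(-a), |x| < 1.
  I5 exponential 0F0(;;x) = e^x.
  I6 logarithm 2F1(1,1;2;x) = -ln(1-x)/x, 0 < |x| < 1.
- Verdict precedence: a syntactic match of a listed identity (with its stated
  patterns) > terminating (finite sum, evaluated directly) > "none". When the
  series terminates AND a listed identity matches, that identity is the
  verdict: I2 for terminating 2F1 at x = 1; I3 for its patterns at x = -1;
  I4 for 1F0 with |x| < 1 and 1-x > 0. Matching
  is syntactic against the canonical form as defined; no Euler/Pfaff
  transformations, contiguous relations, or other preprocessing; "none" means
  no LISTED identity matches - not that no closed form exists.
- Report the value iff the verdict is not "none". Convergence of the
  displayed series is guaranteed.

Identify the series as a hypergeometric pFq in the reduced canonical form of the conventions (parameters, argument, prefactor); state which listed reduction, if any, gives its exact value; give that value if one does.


Key observation: x = (-2/3) and the two geometric factors (prefactor -1/4) combine into one argument.
Adjacent-term ratio: r(k) = (-2/3) * (k-1/5) (k+8/5) / [(k-3/4) (k+1)] - rational in k, leading ratio (-2/3); with t_0 = -1/4, classification follows.

Classification (C = -1/4): 2F1 with upper {-1/5, 8/5}, lower {-3/4}, argument x = -2/3. Verdict: no listed reduction: x = -2/3 and upper {-1/5, 8/5} fail every I1-I6 pattern.


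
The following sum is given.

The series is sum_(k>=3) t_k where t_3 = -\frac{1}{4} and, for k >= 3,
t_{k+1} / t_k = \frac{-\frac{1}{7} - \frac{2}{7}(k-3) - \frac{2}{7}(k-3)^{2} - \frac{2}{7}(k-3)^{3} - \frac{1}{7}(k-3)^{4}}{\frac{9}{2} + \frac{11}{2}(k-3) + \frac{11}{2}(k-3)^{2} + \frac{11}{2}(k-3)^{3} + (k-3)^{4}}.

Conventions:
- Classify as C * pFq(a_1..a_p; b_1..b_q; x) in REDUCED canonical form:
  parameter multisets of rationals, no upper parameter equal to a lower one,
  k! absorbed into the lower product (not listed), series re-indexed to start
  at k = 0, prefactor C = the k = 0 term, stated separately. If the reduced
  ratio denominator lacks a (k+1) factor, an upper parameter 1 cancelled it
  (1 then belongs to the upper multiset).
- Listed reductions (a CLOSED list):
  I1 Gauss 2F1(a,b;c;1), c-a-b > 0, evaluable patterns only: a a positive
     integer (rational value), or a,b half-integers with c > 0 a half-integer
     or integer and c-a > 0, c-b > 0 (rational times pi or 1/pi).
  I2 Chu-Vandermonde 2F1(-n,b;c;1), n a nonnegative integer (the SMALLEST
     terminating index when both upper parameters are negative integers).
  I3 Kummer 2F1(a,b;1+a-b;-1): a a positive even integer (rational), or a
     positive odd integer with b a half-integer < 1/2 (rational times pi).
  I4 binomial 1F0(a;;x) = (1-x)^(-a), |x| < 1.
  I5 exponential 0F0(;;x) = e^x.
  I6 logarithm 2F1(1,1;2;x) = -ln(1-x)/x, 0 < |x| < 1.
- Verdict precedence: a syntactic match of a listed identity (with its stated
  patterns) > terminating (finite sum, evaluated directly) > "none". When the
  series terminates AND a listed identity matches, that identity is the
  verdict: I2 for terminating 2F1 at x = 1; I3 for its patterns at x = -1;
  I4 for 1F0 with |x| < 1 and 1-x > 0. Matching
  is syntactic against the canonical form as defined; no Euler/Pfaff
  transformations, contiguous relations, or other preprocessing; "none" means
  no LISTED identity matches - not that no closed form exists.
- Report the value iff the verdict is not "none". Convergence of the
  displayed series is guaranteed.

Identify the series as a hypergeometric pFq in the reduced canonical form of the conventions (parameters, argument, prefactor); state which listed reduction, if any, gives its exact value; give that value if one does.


The series (x = -\frac{1}{7}) is 2F1: upper {1, 1}, lower {\frac{9}{2}}, prefactor -\frac{1}{4}. Verdict: no listed reduction: x = -\frac{1}{7} and upper {1, 1} fail every I1-I6 pattern.

Key step: with t_0 = -\frac{1}{4}, the expanded ratio factors over Q; C = -1/4, roots give parameters.
Step ratio: r(k) = -\frac{1}{7} * (k+1) (k+1) / [(k+\frac{9}{2}) (k+1)] ; factor over Q: parameters, x = -\frac{1}{7}, and C = -\frac{1}{4}.
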